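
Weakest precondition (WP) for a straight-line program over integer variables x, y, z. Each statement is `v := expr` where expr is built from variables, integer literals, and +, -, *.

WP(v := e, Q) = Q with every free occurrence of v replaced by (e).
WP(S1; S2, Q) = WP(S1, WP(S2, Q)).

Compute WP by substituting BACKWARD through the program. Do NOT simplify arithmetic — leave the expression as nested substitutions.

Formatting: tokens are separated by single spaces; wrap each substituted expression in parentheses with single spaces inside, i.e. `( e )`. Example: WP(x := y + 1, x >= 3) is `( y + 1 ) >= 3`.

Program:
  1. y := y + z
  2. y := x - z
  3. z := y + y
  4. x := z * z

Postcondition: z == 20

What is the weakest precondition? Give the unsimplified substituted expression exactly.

post: z == 20
stmt 4: x := z * z  -- replace 0 occurrence(s) of x with (z * z)
  => z == 20
stmt 3: z := y + y  -- replace 1 occurrence(s) of z with (y + y)
  => ( y + y ) == 20
stmt 2: y := x - z  -- replace 2 occurrence(s) of y with (x - z)
  => ( ( x - z ) + ( x - z ) ) == 20
stmt 1: y := y + z  -- replace 0 occurrence(s) of y with (y + z)
  => ( ( x - z ) + ( x - z ) ) == 20

Answer: ( ( x - z ) + ( x - z ) ) == 20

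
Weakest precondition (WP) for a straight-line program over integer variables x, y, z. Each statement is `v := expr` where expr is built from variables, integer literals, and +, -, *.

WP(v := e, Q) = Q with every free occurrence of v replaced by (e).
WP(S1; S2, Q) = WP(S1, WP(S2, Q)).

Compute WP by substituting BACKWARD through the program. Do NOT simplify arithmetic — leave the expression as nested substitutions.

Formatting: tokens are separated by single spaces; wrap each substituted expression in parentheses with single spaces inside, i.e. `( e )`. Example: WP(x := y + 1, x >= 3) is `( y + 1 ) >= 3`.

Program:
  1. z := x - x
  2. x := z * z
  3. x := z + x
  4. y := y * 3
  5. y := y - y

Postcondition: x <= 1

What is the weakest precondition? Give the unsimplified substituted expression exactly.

post: x <= 1
stmt 5: y := y - y  -- replace 0 occurrence(s) of y with (y - y)
  => x <= 1
stmt 4: y := y * 3  -- replace 0 occurrence(s) of y with (y * 3)
  => x <= 1
stmt 3: x := z + x  -- replace 1 occurrence(s) of x with (z + x)
  => ( z + x ) <= 1
stmt 2: x := z * z  -- replace 1 occurrence(s) of x with (z * z)
  => ( z + ( z * z ) ) <= 1
stmt 1: z := x - x  -- replace 3 occurrence(s) of z with (x - x)
  => ( ( x - x ) + ( ( x - x ) * ( x - x ) ) ) <= 1

Answer: ( ( x - x ) + ( ( x - x ) * ( x - x ) ) ) <= 1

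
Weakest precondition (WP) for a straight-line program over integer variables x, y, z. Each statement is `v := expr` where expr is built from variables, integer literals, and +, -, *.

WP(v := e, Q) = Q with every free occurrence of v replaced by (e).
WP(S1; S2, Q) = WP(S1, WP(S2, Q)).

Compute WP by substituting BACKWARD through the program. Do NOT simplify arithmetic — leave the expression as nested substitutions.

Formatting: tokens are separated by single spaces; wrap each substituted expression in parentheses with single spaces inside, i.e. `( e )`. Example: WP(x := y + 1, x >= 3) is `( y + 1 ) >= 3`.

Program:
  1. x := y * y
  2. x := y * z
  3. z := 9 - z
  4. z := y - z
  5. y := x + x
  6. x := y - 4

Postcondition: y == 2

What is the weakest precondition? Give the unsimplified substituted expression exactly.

post: y == 2
stmt 6: x := y - 4  -- replace 0 occurrence(s) of x with (y - 4)
  => y == 2
stmt 5: y := x + x  -- replace 1 occurrence(s) of y with (x + x)
  => ( x + x ) == 2
stmt 4: z := y - z  -- replace 0 occurrence(s) of z with (y - z)
  => ( x + x ) == 2
stmt 3: z := 9 - z  -- replace 0 occurrence(s) of z with (9 - z)
  => ( x + x ) == 2
stmt 2: x := y * z  -- replace 2 occurrence(s) of x with (y * z)
  => ( ( y * z ) + ( y * z ) ) == 2
stmt 1: x := y * y  -- replace 0 occurrence(s) of x with (y * y)
  => ( ( y * z ) + ( y * z ) ) == 2

Answer: ( ( y * z ) + ( y * z ) ) == 2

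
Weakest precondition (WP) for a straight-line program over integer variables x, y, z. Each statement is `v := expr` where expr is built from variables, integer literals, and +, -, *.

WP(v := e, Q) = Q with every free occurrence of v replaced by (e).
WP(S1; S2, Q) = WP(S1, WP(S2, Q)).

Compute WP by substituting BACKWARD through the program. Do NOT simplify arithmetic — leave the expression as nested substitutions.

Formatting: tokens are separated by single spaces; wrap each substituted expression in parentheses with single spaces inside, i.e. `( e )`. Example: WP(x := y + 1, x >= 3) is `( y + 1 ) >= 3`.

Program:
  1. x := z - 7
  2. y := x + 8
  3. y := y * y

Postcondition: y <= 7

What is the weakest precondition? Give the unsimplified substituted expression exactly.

post: y <= 7
stmt 3: y := y * y  -- replace 1 occurrence(s) of y with (y * y)
  => ( y * y ) <= 7
stmt 2: y := x + 8  -- replace 2 occurrence(s) of y with (x + 8)
  => ( ( x + 8 ) * ( x + 8 ) ) <= 7
stmt 1: x := z - 7  -- replace 2 occurrence(s) of x with (z - 7)
  => ( ( ( z - 7 ) + 8 ) * ( ( z - 7 ) + 8 ) ) <= 7

Answer: ( ( ( z - 7 ) + 8 ) * ( ( z - 7 ) + 8 ) ) <= 7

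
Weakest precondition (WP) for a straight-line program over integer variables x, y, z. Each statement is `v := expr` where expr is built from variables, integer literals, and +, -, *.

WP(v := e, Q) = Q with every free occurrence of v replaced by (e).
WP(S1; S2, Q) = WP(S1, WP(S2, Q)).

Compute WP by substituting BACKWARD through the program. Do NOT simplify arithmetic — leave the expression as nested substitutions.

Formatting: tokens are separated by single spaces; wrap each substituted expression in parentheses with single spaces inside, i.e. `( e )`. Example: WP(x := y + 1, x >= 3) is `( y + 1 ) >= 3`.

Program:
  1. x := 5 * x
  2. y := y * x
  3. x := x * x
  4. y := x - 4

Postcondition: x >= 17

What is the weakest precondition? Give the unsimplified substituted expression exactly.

post: x >= 17
stmt 4: y := x - 4  -- replace 0 occurrence(s) of y with (x - 4)
  => x >= 17
stmt 3: x := x * x  -- replace 1 occurrence(s) of x with (x * x)
  => ( x * x ) >= 17
stmt 2: y := y * x  -- replace 0 occurrence(s) of y with (y * x)
  => ( x * x ) >= 17
stmt 1: x := 5 * x  -- replace 2 occurrence(s) of x with (5 * x)
  => ( ( 5 * x ) * ( 5 * x ) ) >= 17

Answer: ( ( 5 * x ) * ( 5 * x ) ) >= 17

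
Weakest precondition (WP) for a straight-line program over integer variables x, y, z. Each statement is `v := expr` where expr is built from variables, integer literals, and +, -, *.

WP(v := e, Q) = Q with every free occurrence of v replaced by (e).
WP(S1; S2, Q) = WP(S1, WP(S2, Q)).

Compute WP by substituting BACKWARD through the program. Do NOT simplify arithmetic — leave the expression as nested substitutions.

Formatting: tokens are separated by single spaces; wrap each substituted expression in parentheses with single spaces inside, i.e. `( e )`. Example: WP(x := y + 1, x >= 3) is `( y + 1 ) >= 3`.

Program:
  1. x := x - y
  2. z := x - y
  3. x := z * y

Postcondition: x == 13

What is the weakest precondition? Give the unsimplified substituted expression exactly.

post: x == 13
stmt 3: x := z * y  -- replace 1 occurrence(s) of x with (z * y)
  => ( z * y ) == 13
stmt 2: z := x - y  -- replace 1 occurrence(s) of z with (x - y)
  => ( ( x - y ) * y ) == 13
stmt 1: x := x - y  -- replace 1 occurrence(s) of x with (x - y)
  => ( ( ( x - y ) - y ) * y ) == 13

Answer: ( ( ( x - y ) - y ) * y ) == 13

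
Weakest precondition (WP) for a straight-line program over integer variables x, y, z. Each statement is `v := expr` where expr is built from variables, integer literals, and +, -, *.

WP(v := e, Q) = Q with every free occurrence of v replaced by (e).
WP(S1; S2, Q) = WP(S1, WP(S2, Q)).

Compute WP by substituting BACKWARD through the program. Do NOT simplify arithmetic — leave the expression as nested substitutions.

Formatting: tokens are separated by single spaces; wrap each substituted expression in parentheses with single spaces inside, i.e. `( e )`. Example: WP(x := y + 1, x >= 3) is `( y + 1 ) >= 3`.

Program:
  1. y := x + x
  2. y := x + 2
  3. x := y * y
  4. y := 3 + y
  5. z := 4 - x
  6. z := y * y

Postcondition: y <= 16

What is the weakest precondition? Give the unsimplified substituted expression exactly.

Answer: ( 3 + ( x + 2 ) ) <= 16

Derivation:
post: y <= 16
stmt 6: z := y * y  -- replace 0 occurrence(s) of z with (y * y)
  => y <= 16
stmt 5: z := 4 - x  -- replace 0 occurrence(s) of z with (4 - x)
  => y <= 16
stmt 4: y := 3 + y  -- replace 1 occurrence(s) of y with (3 + y)
  => ( 3 + y ) <= 16
stmt 3: x := y * y  -- replace 0 occurrence(s) of x with (y * y)
  => ( 3 + y ) <= 16
stmt 2: y := x + 2  -- replace 1 occurrence(s) of y with (x + 2)
  => ( 3 + ( x + 2 ) ) <= 16
stmt 1: y := x + x  -- replace 0 occurrence(s) of y with (x + x)
  => ( 3 + ( x + 2 ) ) <= 16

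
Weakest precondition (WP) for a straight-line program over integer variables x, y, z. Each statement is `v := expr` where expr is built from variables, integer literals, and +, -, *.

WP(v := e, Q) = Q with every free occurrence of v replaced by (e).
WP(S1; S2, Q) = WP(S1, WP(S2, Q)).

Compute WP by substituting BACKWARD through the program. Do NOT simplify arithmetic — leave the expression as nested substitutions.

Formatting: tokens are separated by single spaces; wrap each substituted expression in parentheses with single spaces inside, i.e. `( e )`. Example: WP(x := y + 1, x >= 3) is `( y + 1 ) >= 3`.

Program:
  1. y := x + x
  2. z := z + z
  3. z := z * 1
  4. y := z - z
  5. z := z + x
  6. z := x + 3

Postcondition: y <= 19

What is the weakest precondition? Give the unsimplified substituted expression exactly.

post: y <= 19
stmt 6: z := x + 3  -- replace 0 occurrence(s) of z with (x + 3)
  => y <= 19
stmt 5: z := z + x  -- replace 0 occurrence(s) of z with (z + x)
  => y <= 19
stmt 4: y := z - z  -- replace 1 occurrence(s) of y with (z - z)
  => ( z - z ) <= 19
stmt 3: z := z * 1  -- replace 2 occurrence(s) of z with (z * 1)
  => ( ( z * 1 ) - ( z * 1 ) ) <= 19
stmt 2: z := z + z  -- replace 2 occurrence(s) of z with (z + z)
  => ( ( ( z + z ) * 1 ) - ( ( z + z ) * 1 ) ) <= 19
stmt 1: y := x + x  -- replace 0 occurrence(s) of y with (x + x)
  => ( ( ( z + z ) * 1 ) - ( ( z + z ) * 1 ) ) <= 19

Answer: ( ( ( z + z ) * 1 ) - ( ( z + z ) * 1 ) ) <= 19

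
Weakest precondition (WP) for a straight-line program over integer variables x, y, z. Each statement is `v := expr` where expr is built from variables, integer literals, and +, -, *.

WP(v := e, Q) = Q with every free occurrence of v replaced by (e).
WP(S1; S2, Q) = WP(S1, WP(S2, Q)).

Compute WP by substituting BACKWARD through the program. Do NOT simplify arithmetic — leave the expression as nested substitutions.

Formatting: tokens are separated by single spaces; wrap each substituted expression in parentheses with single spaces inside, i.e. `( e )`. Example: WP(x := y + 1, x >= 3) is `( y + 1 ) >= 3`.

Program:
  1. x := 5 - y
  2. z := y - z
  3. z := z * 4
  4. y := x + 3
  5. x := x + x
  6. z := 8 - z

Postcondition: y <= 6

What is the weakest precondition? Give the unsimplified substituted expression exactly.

Answer: ( ( 5 - y ) + 3 ) <= 6

Derivation:
post: y <= 6
stmt 6: z := 8 - z  -- replace 0 occurrence(s) of z with (8 - z)
  => y <= 6
stmt 5: x := x + x  -- replace 0 occurrence(s) of x with (x + x)
  => y <= 6
stmt 4: y := x + 3  -- replace 1 occurrence(s) of y with (x + 3)
  => ( x + 3 ) <= 6
stmt 3: z := z * 4  -- replace 0 occurrence(s) of z with (z * 4)
  => ( x + 3 ) <= 6
stmt 2: z := y - z  -- replace 0 occurrence(s) of z with (y - z)
  => ( x + 3 ) <= 6
stmt 1: x := 5 - y  -- replace 1 occurrence(s) of x with (5 - y)
  => ( ( 5 - y ) + 3 ) <= 6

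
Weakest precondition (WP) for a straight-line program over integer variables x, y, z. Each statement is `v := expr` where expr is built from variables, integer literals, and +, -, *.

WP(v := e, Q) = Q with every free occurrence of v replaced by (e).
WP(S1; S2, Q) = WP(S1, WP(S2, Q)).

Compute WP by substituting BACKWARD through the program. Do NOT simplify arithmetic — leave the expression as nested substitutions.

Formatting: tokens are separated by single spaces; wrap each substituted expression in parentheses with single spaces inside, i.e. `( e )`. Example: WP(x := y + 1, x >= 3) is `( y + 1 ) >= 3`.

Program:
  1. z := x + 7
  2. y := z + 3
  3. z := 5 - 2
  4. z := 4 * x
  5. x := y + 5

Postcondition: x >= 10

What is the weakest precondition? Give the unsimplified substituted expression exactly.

Answer: ( ( ( x + 7 ) + 3 ) + 5 ) >= 10

Derivation:
post: x >= 10
stmt 5: x := y + 5  -- replace 1 occurrence(s) of x with (y + 5)
  => ( y + 5 ) >= 10
stmt 4: z := 4 * x  -- replace 0 occurrence(s) of z with (4 * x)
  => ( y + 5 ) >= 10
stmt 3: z := 5 - 2  -- replace 0 occurrence(s) of z with (5 - 2)
  => ( y + 5 ) >= 10
stmt 2: y := z + 3  -- replace 1 occurrence(s) of y with (z + 3)
  => ( ( z + 3 ) + 5 ) >= 10
stmt 1: z := x + 7  -- replace 1 occurrence(s) of z with (x + 7)
  => ( ( ( x + 7 ) + 3 ) + 5 ) >= 10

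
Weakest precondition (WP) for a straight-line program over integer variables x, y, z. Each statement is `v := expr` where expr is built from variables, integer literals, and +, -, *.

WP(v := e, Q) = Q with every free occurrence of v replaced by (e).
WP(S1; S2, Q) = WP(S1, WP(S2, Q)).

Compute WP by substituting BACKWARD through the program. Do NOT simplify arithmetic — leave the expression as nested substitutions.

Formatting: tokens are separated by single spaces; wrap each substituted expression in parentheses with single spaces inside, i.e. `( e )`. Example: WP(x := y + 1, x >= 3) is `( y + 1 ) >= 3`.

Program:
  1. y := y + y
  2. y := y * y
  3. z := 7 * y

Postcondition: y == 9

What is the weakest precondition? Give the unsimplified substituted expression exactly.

Answer: ( ( y + y ) * ( y + y ) ) == 9

Derivation:
post: y == 9
stmt 3: z := 7 * y  -- replace 0 occurrence(s) of z with (7 * y)
  => y == 9
stmt 2: y := y * y  -- replace 1 occurrence(s) of y with (y * y)
  => ( y * y ) == 9
stmt 1: y := y + y  -- replace 2 occurrence(s) of y with (y + y)
  => ( ( y + y ) * ( y + y ) ) == 9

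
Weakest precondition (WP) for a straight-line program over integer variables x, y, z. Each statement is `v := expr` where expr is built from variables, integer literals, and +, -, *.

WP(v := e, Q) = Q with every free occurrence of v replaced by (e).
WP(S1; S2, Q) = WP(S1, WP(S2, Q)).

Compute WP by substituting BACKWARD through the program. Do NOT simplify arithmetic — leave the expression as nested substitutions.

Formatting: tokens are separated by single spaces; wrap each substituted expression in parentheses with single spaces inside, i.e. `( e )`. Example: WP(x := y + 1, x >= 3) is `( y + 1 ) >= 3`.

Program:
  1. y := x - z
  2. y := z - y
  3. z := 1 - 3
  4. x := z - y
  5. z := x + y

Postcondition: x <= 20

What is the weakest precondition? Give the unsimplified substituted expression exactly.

post: x <= 20
stmt 5: z := x + y  -- replace 0 occurrence(s) of z with (x + y)
  => x <= 20
stmt 4: x := z - y  -- replace 1 occurrence(s) of x with (z - y)
  => ( z - y ) <= 20
stmt 3: z := 1 - 3  -- replace 1 occurrence(s) of z with (1 - 3)
  => ( ( 1 - 3 ) - y ) <= 20
stmt 2: y := z - y  -- replace 1 occurrence(s) of y with (z - y)
  => ( ( 1 - 3 ) - ( z - y ) ) <= 20
stmt 1: y := x - z  -- replace 1 occurrence(s) of y with (x - z)
  => ( ( 1 - 3 ) - ( z - ( x - z ) ) ) <= 20

Answer: ( ( 1 - 3 ) - ( z - ( x - z ) ) ) <= 20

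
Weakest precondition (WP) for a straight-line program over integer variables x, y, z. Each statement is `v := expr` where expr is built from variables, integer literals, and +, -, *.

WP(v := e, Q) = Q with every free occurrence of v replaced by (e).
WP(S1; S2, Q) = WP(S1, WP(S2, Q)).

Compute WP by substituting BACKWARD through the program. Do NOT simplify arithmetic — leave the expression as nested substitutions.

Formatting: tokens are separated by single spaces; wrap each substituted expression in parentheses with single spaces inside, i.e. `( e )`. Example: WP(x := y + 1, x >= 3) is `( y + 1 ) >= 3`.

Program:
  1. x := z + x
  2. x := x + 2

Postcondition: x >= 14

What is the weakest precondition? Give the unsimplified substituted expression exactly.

post: x >= 14
stmt 2: x := x + 2  -- replace 1 occurrence(s) of x with (x + 2)
  => ( x + 2 ) >= 14
stmt 1: x := z + x  -- replace 1 occurrence(s) of x with (z + x)
  => ( ( z + x ) + 2 ) >= 14

Answer: ( ( z + x ) + 2 ) >= 14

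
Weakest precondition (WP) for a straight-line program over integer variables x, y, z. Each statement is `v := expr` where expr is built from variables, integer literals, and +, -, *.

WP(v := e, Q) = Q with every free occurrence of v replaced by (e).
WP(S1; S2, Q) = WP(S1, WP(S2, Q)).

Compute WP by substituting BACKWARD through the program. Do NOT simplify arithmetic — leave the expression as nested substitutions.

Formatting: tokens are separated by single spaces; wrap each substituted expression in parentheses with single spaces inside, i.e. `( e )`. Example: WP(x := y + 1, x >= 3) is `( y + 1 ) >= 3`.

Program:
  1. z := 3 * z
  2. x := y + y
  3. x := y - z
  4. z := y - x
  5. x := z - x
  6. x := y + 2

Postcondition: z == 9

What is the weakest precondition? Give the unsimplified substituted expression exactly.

Answer: ( y - ( y - ( 3 * z ) ) ) == 9

Derivation:
post: z == 9
stmt 6: x := y + 2  -- replace 0 occurrence(s) of x with (y + 2)
  => z == 9
stmt 5: x := z - x  -- replace 0 occurrence(s) of x with (z - x)
  => z == 9
stmt 4: z := y - x  -- replace 1 occurrence(s) of z with (y - x)
  => ( y - x ) == 9
stmt 3: x := y - z  -- replace 1 occurrence(s) of x with (y - z)
  => ( y - ( y - z ) ) == 9
stmt 2: x := y + y  -- replace 0 occurrence(s) of x with (y + y)
  => ( y - ( y - z ) ) == 9
stmt 1: z := 3 * z  -- replace 1 occurrence(s) of z with (3 * z)
  => ( y - ( y - ( 3 * z ) ) ) == 9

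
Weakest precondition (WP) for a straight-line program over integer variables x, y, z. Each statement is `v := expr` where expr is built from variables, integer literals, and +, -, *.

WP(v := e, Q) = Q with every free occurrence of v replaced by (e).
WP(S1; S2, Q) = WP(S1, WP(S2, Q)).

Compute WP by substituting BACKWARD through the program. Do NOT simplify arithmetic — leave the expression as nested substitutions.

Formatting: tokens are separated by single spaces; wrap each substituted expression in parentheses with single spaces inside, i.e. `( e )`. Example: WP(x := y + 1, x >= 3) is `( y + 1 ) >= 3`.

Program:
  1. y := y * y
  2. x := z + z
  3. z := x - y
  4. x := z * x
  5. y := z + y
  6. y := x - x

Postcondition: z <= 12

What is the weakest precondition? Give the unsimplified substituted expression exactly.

post: z <= 12
stmt 6: y := x - x  -- replace 0 occurrence(s) of y with (x - x)
  => z <= 12
stmt 5: y := z + y  -- replace 0 occurrence(s) of y with (z + y)
  => z <= 12
stmt 4: x := z * x  -- replace 0 occurrence(s) of x with (z * x)
  => z <= 12
stmt 3: z := x - y  -- replace 1 occurrence(s) of z with (x - y)
  => ( x - y ) <= 12
stmt 2: x := z + z  -- replace 1 occurrence(s) of x with (z + z)
  => ( ( z + z ) - y ) <= 12
stmt 1: y := y * y  -- replace 1 occurrence(s) of y with (y * y)
  => ( ( z + z ) - ( y * y ) ) <= 12

Answer: ( ( z + z ) - ( y * y ) ) <= 12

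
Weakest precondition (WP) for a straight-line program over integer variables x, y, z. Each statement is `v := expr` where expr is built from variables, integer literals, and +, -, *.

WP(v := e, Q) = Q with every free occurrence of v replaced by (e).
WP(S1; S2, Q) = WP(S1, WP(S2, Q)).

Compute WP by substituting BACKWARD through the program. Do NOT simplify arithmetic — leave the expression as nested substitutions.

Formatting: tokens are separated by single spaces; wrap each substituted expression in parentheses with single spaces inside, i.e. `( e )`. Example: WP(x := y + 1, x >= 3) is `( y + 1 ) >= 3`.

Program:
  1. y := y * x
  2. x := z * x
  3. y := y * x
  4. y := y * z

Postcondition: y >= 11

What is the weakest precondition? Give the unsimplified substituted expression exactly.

post: y >= 11
stmt 4: y := y * z  -- replace 1 occurrence(s) of y with (y * z)
  => ( y * z ) >= 11
stmt 3: y := y * x  -- replace 1 occurrence(s) of y with (y * x)
  => ( ( y * x ) * z ) >= 11
stmt 2: x := z * x  -- replace 1 occurrence(s) of x with (z * x)
  => ( ( y * ( z * x ) ) * z ) >= 11
stmt 1: y := y * x  -- replace 1 occurrence(s) of y with (y * x)
  => ( ( ( y * x ) * ( z * x ) ) * z ) >= 11

Answer: ( ( ( y * x ) * ( z * x ) ) * z ) >= 11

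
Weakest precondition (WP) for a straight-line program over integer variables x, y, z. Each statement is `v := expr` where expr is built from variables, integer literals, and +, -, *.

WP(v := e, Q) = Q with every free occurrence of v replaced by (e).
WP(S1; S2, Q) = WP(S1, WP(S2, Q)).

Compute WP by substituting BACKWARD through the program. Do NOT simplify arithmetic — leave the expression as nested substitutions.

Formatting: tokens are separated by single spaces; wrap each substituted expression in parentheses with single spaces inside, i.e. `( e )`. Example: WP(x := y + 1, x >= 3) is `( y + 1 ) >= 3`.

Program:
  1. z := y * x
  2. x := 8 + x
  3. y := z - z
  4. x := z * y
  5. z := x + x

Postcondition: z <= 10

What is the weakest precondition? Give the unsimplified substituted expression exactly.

Answer: ( ( ( y * x ) * ( ( y * x ) - ( y * x ) ) ) + ( ( y * x ) * ( ( y * x ) - ( y * x ) ) ) ) <= 10

Derivation:
post: z <= 10
stmt 5: z := x + x  -- replace 1 occurrence(s) of z with (x + x)
  => ( x + x ) <= 10
stmt 4: x := z * y  -- replace 2 occurrence(s) of x with (z * y)
  => ( ( z * y ) + ( z * y ) ) <= 10
stmt 3: y := z - z  -- replace 2 occurrence(s) of y with (z - z)
  => ( ( z * ( z - z ) ) + ( z * ( z - z ) ) ) <= 10
stmt 2: x := 8 + x  -- replace 0 occurrence(s) of x with (8 + x)
  => ( ( z * ( z - z ) ) + ( z * ( z - z ) ) ) <= 10
stmt 1: z := y * x  -- replace 6 occurrence(s) of z with (y * x)
  => ( ( ( y * x ) * ( ( y * x ) - ( y * x ) ) ) + ( ( y * x ) * ( ( y * x ) - ( y * x ) ) ) ) <= 10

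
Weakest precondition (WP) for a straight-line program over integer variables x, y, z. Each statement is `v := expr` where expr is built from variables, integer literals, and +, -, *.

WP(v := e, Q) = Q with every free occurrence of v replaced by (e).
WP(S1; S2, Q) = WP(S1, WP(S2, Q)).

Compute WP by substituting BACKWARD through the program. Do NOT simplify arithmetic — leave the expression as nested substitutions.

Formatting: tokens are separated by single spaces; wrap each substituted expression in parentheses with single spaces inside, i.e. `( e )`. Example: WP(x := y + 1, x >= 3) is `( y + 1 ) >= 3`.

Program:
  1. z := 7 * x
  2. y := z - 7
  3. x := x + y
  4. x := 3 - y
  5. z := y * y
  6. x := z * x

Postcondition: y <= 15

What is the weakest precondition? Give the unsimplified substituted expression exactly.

post: y <= 15
stmt 6: x := z * x  -- replace 0 occurrence(s) of x with (z * x)
  => y <= 15
stmt 5: z := y * y  -- replace 0 occurrence(s) of z with (y * y)
  => y <= 15
stmt 4: x := 3 - y  -- replace 0 occurrence(s) of x with (3 - y)
  => y <= 15
stmt 3: x := x + y  -- replace 0 occurrence(s) of x with (x + y)
  => y <= 15
stmt 2: y := z - 7  -- replace 1 occurrence(s) of y with (z - 7)
  => ( z - 7 ) <= 15
stmt 1: z := 7 * x  -- replace 1 occurrence(s) of z with (7 * x)
  => ( ( 7 * x ) - 7 ) <= 15

Answer: ( ( 7 * x ) - 7 ) <= 15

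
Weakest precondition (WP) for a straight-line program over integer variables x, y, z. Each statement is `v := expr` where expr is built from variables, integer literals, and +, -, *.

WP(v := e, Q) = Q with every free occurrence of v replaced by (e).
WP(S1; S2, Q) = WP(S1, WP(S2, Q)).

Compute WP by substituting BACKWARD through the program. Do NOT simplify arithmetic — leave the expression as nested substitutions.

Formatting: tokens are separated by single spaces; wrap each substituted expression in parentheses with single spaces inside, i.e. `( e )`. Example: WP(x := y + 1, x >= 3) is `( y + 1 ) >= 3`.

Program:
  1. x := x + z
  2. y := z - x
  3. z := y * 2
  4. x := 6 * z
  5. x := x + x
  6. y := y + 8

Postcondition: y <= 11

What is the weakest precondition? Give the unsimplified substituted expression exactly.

post: y <= 11
stmt 6: y := y + 8  -- replace 1 occurrence(s) of y with (y + 8)
  => ( y + 8 ) <= 11
stmt 5: x := x + x  -- replace 0 occurrence(s) of x with (x + x)
  => ( y + 8 ) <= 11
stmt 4: x := 6 * z  -- replace 0 occurrence(s) of x with (6 * z)
  => ( y + 8 ) <= 11
stmt 3: z := y * 2  -- replace 0 occurrence(s) of z with (y * 2)
  => ( y + 8 ) <= 11
stmt 2: y := z - x  -- replace 1 occurrence(s) of y with (z - x)
  => ( ( z - x ) + 8 ) <= 11
stmt 1: x := x + z  -- replace 1 occurrence(s) of x with (x + z)
  => ( ( z - ( x + z ) ) + 8 ) <= 11

Answer: ( ( z - ( x + z ) ) + 8 ) <= 11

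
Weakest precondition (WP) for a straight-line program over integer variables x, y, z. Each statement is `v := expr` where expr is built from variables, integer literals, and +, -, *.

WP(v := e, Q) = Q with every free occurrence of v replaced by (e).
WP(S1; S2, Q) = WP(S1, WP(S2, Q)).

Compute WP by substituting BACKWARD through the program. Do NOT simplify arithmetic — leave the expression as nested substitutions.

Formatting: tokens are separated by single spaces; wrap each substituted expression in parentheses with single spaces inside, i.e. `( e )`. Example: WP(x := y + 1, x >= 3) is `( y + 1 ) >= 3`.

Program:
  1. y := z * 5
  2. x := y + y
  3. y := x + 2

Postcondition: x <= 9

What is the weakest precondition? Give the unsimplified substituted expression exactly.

Answer: ( ( z * 5 ) + ( z * 5 ) ) <= 9

Derivation:
post: x <= 9
stmt 3: y := x + 2  -- replace 0 occurrence(s) of y with (x + 2)
  => x <= 9
stmt 2: x := y + y  -- replace 1 occurrence(s) of x with (y + y)
  => ( y + y ) <= 9
stmt 1: y := z * 5  -- replace 2 occurrence(s) of y with (z * 5)
  => ( ( z * 5 ) + ( z * 5 ) ) <= 9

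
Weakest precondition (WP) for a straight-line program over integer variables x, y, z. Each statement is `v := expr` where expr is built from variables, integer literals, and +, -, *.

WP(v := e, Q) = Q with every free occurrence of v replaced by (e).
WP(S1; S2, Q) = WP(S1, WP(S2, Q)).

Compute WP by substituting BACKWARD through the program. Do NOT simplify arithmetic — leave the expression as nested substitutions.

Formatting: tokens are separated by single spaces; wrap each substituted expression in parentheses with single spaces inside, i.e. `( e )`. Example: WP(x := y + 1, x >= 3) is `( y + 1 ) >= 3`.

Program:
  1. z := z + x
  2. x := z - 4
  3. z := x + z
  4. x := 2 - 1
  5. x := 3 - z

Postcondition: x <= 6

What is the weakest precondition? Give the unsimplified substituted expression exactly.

post: x <= 6
stmt 5: x := 3 - z  -- replace 1 occurrence(s) of x with (3 - z)
  => ( 3 - z ) <= 6
stmt 4: x := 2 - 1  -- replace 0 occurrence(s) of x with (2 - 1)
  => ( 3 - z ) <= 6
stmt 3: z := x + z  -- replace 1 occurrence(s) of z with (x + z)
  => ( 3 - ( x + z ) ) <= 6
stmt 2: x := z - 4  -- replace 1 occurrence(s) of x with (z - 4)
  => ( 3 - ( ( z - 4 ) + z ) ) <= 6
stmt 1: z := z + x  -- replace 2 occurrence(s) of z with (z + x)
  => ( 3 - ( ( ( z + x ) - 4 ) + ( z + x ) ) ) <= 6

Answer: ( 3 - ( ( ( z + x ) - 4 ) + ( z + x ) ) ) <= 6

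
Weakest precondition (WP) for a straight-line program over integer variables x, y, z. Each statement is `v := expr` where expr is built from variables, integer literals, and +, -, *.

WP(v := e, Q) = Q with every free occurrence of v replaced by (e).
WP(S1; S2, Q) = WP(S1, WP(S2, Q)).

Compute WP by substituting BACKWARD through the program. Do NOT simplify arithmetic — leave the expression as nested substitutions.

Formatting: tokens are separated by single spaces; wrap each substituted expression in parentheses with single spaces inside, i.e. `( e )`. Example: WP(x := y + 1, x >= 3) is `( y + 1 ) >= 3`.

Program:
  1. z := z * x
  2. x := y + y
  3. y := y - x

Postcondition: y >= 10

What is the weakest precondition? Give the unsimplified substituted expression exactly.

Answer: ( y - ( y + y ) ) >= 10

Derivation:
post: y >= 10
stmt 3: y := y - x  -- replace 1 occurrence(s) of y with (y - x)
  => ( y - x ) >= 10
stmt 2: x := y + y  -- replace 1 occurrence(s) of x with (y + y)
  => ( y - ( y + y ) ) >= 10
stmt 1: z := z * x  -- replace 0 occurrence(s) of z with (z * x)
  => ( y - ( y + y ) ) >= 10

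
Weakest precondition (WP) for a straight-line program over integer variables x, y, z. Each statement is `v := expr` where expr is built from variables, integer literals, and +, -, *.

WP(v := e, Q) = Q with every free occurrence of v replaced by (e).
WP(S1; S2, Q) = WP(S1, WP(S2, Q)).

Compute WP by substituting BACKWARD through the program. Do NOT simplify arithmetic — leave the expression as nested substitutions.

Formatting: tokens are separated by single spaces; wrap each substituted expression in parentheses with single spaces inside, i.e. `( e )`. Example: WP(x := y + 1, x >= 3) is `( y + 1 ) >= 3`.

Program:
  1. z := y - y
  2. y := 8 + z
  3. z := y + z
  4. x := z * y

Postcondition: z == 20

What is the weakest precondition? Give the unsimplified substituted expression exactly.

Answer: ( ( 8 + ( y - y ) ) + ( y - y ) ) == 20

Derivation:
post: z == 20
stmt 4: x := z * y  -- replace 0 occurrence(s) of x with (z * y)
  => z == 20
stmt 3: z := y + z  -- replace 1 occurrence(s) of z with (y + z)
  => ( y + z ) == 20
stmt 2: y := 8 + z  -- replace 1 occurrence(s) of y with (8 + z)
  => ( ( 8 + z ) + z ) == 20
stmt 1: z := y - y  -- replace 2 occurrence(s) of z with (y - y)
  => ( ( 8 + ( y - y ) ) + ( y - y ) ) == 20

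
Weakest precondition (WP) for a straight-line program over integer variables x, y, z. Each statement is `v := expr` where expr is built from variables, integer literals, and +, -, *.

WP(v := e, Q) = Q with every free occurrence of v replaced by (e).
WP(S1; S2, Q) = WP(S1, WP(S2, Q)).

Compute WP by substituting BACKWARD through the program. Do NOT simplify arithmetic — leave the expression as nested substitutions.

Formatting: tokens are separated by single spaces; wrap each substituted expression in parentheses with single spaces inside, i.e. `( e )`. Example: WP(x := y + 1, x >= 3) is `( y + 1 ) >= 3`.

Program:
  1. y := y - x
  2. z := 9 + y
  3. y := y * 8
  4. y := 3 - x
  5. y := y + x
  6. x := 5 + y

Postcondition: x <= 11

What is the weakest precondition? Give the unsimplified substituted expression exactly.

post: x <= 11
stmt 6: x := 5 + y  -- replace 1 occurrence(s) of x with (5 + y)
  => ( 5 + y ) <= 11
stmt 5: y := y + x  -- replace 1 occurrence(s) of y with (y + x)
  => ( 5 + ( y + x ) ) <= 11
stmt 4: y := 3 - x  -- replace 1 occurrence(s) of y with (3 - x)
  => ( 5 + ( ( 3 - x ) + x ) ) <= 11
stmt 3: y := y * 8  -- replace 0 occurrence(s) of y with (y * 8)
  => ( 5 + ( ( 3 - x ) + x ) ) <= 11
stmt 2: z := 9 + y  -- replace 0 occurrence(s) of z with (9 + y)
  => ( 5 + ( ( 3 - x ) + x ) ) <= 11
stmt 1: y := y - x  -- replace 0 occurrence(s) of y with (y - x)
  => ( 5 + ( ( 3 - x ) + x ) ) <= 11

Answer: ( 5 + ( ( 3 - x ) + x ) ) <= 11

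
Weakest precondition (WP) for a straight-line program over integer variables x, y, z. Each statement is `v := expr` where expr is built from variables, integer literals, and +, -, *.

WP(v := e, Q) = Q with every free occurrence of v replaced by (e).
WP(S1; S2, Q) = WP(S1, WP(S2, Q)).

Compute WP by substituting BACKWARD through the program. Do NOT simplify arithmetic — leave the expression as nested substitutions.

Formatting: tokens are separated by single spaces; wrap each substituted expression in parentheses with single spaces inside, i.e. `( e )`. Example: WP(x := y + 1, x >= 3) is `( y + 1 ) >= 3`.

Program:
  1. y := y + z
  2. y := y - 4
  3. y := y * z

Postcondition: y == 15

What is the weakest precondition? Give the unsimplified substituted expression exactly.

post: y == 15
stmt 3: y := y * z  -- replace 1 occurrence(s) of y with (y * z)
  => ( y * z ) == 15
stmt 2: y := y - 4  -- replace 1 occurrence(s) of y with (y - 4)
  => ( ( y - 4 ) * z ) == 15
stmt 1: y := y + z  -- replace 1 occurrence(s) of y with (y + z)
  => ( ( ( y + z ) - 4 ) * z ) == 15

Answer: ( ( ( y + z ) - 4 ) * z ) == 15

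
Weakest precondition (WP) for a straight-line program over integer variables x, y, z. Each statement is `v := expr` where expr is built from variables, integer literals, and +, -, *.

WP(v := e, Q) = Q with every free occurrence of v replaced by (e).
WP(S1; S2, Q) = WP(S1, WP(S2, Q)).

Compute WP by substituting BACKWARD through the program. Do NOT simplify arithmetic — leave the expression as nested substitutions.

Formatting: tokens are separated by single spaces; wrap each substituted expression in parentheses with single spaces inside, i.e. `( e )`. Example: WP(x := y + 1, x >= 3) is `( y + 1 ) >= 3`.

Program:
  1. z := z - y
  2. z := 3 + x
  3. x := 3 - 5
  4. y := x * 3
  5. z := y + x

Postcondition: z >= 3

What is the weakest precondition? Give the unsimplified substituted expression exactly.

Answer: ( ( ( 3 - 5 ) * 3 ) + ( 3 - 5 ) ) >= 3

Derivation:
post: z >= 3
stmt 5: z := y + x  -- replace 1 occurrence(s) of z with (y + x)
  => ( y + x ) >= 3
stmt 4: y := x * 3  -- replace 1 occurrence(s) of y with (x * 3)
  => ( ( x * 3 ) + x ) >= 3
stmt 3: x := 3 - 5  -- replace 2 occurrence(s) of x with (3 - 5)
  => ( ( ( 3 - 5 ) * 3 ) + ( 3 - 5 ) ) >= 3
stmt 2: z := 3 + x  -- replace 0 occurrence(s) of z with (3 + x)
  => ( ( ( 3 - 5 ) * 3 ) + ( 3 - 5 ) ) >= 3
stmt 1: z := z - y  -- replace 0 occurrence(s) of z with (z - y)
  => ( ( ( 3 - 5 ) * 3 ) + ( 3 - 5 ) ) >= 3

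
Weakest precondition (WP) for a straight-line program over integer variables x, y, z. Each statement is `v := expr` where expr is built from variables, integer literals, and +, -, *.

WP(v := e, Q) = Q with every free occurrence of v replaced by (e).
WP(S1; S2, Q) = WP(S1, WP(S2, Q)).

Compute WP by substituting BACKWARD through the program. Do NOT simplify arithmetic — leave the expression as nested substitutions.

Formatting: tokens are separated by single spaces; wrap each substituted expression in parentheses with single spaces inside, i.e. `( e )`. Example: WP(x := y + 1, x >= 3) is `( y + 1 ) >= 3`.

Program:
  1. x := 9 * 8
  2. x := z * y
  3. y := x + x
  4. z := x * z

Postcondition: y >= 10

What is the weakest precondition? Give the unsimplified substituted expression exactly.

Answer: ( ( z * y ) + ( z * y ) ) >= 10

Derivation:
post: y >= 10
stmt 4: z := x * z  -- replace 0 occurrence(s) of z with (x * z)
  => y >= 10
stmt 3: y := x + x  -- replace 1 occurrence(s) of y with (x + x)
  => ( x + x ) >= 10
stmt 2: x := z * y  -- replace 2 occurrence(s) of x with (z * y)
  => ( ( z * y ) + ( z * y ) ) >= 10
stmt 1: x := 9 * 8  -- replace 0 occurrence(s) of x with (9 * 8)
  => ( ( z * y ) + ( z * y ) ) >= 10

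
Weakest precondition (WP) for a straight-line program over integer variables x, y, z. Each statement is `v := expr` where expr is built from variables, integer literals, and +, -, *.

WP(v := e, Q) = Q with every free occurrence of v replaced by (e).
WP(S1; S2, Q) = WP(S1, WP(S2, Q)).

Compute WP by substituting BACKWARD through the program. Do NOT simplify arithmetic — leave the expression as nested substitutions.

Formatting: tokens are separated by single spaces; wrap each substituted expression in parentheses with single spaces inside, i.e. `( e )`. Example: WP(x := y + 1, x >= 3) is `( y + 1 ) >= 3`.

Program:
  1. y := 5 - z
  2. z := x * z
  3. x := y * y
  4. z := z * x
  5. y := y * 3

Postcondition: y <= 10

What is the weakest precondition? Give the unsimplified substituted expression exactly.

post: y <= 10
stmt 5: y := y * 3  -- replace 1 occurrence(s) of y with (y * 3)
  => ( y * 3 ) <= 10
stmt 4: z := z * x  -- replace 0 occurrence(s) of z with (z * x)
  => ( y * 3 ) <= 10
stmt 3: x := y * y  -- replace 0 occurrence(s) of x with (y * y)
  => ( y * 3 ) <= 10
stmt 2: z := x * z  -- replace 0 occurrence(s) of z with (x * z)
  => ( y * 3 ) <= 10
stmt 1: y := 5 - z  -- replace 1 occurrence(s) of y with (5 - z)
  => ( ( 5 - z ) * 3 ) <= 10

Answer: ( ( 5 - z ) * 3 ) <= 10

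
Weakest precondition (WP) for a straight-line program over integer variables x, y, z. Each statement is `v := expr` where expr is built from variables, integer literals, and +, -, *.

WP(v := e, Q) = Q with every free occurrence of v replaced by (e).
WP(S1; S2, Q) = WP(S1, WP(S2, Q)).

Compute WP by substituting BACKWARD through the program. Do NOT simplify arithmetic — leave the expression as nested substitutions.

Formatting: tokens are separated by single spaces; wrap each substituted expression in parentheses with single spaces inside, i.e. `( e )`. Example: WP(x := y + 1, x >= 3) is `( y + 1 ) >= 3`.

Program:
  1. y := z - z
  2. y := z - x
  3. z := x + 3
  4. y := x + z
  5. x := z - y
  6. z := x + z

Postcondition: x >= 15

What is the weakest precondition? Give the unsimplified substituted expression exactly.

Answer: ( ( x + 3 ) - ( x + ( x + 3 ) ) ) >= 15

Derivation:
post: x >= 15
stmt 6: z := x + z  -- replace 0 occurrence(s) of z with (x + z)
  => x >= 15
stmt 5: x := z - y  -- replace 1 occurrence(s) of x with (z - y)
  => ( z - y ) >= 15
stmt 4: y := x + z  -- replace 1 occurrence(s) of y with (x + z)
  => ( z - ( x + z ) ) >= 15
stmt 3: z := x + 3  -- replace 2 occurrence(s) of z with (x + 3)
  => ( ( x + 3 ) - ( x + ( x + 3 ) ) ) >= 15
stmt 2: y := z - x  -- replace 0 occurrence(s) of y with (z - x)
  => ( ( x + 3 ) - ( x + ( x + 3 ) ) ) >= 15
stmt 1: y := z - z  -- replace 0 occurrence(s) of y with (z - z)
  => ( ( x + 3 ) - ( x + ( x + 3 ) ) ) >= 15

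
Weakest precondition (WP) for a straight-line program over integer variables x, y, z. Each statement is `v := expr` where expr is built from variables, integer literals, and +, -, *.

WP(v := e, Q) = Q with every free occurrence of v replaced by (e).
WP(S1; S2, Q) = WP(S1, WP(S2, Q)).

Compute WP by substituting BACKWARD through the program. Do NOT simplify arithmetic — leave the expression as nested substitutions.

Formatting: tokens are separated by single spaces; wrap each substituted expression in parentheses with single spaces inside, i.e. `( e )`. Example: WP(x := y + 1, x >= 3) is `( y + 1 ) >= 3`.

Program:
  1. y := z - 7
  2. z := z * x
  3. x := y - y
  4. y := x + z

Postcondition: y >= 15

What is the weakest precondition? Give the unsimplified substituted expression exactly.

Answer: ( ( ( z - 7 ) - ( z - 7 ) ) + ( z * x ) ) >= 15

Derivation:
post: y >= 15
stmt 4: y := x + z  -- replace 1 occurrence(s) of y with (x + z)
  => ( x + z ) >= 15
stmt 3: x := y - y  -- replace 1 occurrence(s) of x with (y - y)
  => ( ( y - y ) + z ) >= 15
stmt 2: z := z * x  -- replace 1 occurrence(s) of z with (z * x)
  => ( ( y - y ) + ( z * x ) ) >= 15
stmt 1: y := z - 7  -- replace 2 occurrence(s) of y with (z - 7)
  => ( ( ( z - 7 ) - ( z - 7 ) ) + ( z * x ) ) >= 15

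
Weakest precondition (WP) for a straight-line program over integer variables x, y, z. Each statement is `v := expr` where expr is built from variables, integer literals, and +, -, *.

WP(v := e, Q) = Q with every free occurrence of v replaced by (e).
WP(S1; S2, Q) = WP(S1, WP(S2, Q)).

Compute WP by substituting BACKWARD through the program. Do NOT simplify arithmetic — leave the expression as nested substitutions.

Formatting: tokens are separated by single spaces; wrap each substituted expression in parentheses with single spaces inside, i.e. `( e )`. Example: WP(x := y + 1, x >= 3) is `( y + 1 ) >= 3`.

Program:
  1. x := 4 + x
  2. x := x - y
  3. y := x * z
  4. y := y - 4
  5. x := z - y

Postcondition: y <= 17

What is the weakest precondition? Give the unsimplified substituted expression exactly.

Answer: ( ( ( ( 4 + x ) - y ) * z ) - 4 ) <= 17

Derivation:
post: y <= 17
stmt 5: x := z - y  -- replace 0 occurrence(s) of x with (z - y)
  => y <= 17
stmt 4: y := y - 4  -- replace 1 occurrence(s) of y with (y - 4)
  => ( y - 4 ) <= 17
stmt 3: y := x * z  -- replace 1 occurrence(s) of y with (x * z)
  => ( ( x * z ) - 4 ) <= 17
stmt 2: x := x - y  -- replace 1 occurrence(s) of x with (x - y)
  => ( ( ( x - y ) * z ) - 4 ) <= 17
stmt 1: x := 4 + x  -- replace 1 occurrence(s) of x with (4 + x)
  => ( ( ( ( 4 + x ) - y ) * z ) - 4 ) <= 17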